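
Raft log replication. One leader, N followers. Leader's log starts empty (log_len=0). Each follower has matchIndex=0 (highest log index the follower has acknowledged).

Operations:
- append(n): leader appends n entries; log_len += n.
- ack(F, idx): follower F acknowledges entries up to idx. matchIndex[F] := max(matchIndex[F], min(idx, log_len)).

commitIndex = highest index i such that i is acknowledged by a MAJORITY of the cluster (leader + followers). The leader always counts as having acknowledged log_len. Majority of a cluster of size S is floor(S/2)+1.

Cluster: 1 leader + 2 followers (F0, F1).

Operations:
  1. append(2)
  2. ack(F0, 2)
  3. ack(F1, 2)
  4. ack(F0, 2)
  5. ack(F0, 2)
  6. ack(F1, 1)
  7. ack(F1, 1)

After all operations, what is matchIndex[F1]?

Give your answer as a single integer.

Op 1: append 2 -> log_len=2
Op 2: F0 acks idx 2 -> match: F0=2 F1=0; commitIndex=2
Op 3: F1 acks idx 2 -> match: F0=2 F1=2; commitIndex=2
Op 4: F0 acks idx 2 -> match: F0=2 F1=2; commitIndex=2
Op 5: F0 acks idx 2 -> match: F0=2 F1=2; commitIndex=2
Op 6: F1 acks idx 1 -> match: F0=2 F1=2; commitIndex=2
Op 7: F1 acks idx 1 -> match: F0=2 F1=2; commitIndex=2

Answer: 2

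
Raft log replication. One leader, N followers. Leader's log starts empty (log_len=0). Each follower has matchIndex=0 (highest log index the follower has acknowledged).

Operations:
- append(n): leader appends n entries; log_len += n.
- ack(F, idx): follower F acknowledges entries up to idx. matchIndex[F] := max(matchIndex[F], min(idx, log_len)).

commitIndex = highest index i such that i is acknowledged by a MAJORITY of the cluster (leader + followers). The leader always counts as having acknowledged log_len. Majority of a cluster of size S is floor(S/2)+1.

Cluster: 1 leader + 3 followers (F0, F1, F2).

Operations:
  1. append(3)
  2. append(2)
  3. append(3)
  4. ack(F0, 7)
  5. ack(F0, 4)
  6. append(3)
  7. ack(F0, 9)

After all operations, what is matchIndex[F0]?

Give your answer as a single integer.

Op 1: append 3 -> log_len=3
Op 2: append 2 -> log_len=5
Op 3: append 3 -> log_len=8
Op 4: F0 acks idx 7 -> match: F0=7 F1=0 F2=0; commitIndex=0
Op 5: F0 acks idx 4 -> match: F0=7 F1=0 F2=0; commitIndex=0
Op 6: append 3 -> log_len=11
Op 7: F0 acks idx 9 -> match: F0=9 F1=0 F2=0; commitIndex=0

Answer: 9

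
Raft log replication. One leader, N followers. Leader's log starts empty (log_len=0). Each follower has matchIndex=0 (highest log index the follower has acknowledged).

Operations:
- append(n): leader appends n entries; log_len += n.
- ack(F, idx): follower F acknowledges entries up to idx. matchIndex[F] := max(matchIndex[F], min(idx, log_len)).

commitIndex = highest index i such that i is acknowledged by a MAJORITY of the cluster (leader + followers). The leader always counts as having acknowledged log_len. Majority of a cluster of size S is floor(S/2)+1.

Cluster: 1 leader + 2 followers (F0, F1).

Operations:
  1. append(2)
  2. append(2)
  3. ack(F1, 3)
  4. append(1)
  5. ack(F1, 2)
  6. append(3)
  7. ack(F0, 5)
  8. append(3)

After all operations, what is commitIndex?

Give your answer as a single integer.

Answer: 5

Derivation:
Op 1: append 2 -> log_len=2
Op 2: append 2 -> log_len=4
Op 3: F1 acks idx 3 -> match: F0=0 F1=3; commitIndex=3
Op 4: append 1 -> log_len=5
Op 5: F1 acks idx 2 -> match: F0=0 F1=3; commitIndex=3
Op 6: append 3 -> log_len=8
Op 7: F0 acks idx 5 -> match: F0=5 F1=3; commitIndex=5
Op 8: append 3 -> log_len=11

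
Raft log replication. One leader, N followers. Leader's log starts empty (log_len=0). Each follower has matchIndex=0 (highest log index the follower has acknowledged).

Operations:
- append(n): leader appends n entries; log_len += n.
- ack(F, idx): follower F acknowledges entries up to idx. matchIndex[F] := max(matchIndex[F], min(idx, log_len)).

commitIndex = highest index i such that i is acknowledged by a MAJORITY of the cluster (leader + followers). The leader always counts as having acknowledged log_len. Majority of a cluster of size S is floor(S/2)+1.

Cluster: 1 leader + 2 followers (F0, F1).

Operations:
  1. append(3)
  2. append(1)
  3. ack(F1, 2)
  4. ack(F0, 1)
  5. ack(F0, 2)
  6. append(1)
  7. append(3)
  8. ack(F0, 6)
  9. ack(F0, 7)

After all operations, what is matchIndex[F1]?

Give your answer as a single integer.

Answer: 2

Derivation:
Op 1: append 3 -> log_len=3
Op 2: append 1 -> log_len=4
Op 3: F1 acks idx 2 -> match: F0=0 F1=2; commitIndex=2
Op 4: F0 acks idx 1 -> match: F0=1 F1=2; commitIndex=2
Op 5: F0 acks idx 2 -> match: F0=2 F1=2; commitIndex=2
Op 6: append 1 -> log_len=5
Op 7: append 3 -> log_len=8
Op 8: F0 acks idx 6 -> match: F0=6 F1=2; commitIndex=6
Op 9: F0 acks idx 7 -> match: F0=7 F1=2; commitIndex=7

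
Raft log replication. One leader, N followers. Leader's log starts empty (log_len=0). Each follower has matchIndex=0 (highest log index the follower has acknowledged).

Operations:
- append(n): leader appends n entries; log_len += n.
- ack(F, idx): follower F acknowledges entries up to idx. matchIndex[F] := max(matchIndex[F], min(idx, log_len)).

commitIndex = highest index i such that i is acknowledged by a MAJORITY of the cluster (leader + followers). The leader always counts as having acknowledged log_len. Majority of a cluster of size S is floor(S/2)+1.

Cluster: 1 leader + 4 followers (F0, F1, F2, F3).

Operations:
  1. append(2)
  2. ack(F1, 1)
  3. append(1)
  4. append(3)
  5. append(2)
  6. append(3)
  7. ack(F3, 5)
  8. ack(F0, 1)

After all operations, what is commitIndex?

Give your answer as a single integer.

Answer: 1

Derivation:
Op 1: append 2 -> log_len=2
Op 2: F1 acks idx 1 -> match: F0=0 F1=1 F2=0 F3=0; commitIndex=0
Op 3: append 1 -> log_len=3
Op 4: append 3 -> log_len=6
Op 5: append 2 -> log_len=8
Op 6: append 3 -> log_len=11
Op 7: F3 acks idx 5 -> match: F0=0 F1=1 F2=0 F3=5; commitIndex=1
Op 8: F0 acks idx 1 -> match: F0=1 F1=1 F2=0 F3=5; commitIndex=1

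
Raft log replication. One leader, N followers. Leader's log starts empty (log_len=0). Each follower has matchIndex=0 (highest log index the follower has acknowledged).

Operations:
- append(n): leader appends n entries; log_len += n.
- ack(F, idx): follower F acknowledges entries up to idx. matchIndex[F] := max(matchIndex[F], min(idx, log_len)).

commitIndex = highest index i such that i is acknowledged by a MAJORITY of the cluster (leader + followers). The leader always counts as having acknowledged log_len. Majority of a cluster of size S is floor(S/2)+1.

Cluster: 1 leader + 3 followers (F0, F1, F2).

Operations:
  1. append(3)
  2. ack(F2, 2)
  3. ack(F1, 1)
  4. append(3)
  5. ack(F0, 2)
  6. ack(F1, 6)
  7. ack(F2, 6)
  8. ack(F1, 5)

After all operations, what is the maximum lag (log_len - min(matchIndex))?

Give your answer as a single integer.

Op 1: append 3 -> log_len=3
Op 2: F2 acks idx 2 -> match: F0=0 F1=0 F2=2; commitIndex=0
Op 3: F1 acks idx 1 -> match: F0=0 F1=1 F2=2; commitIndex=1
Op 4: append 3 -> log_len=6
Op 5: F0 acks idx 2 -> match: F0=2 F1=1 F2=2; commitIndex=2
Op 6: F1 acks idx 6 -> match: F0=2 F1=6 F2=2; commitIndex=2
Op 7: F2 acks idx 6 -> match: F0=2 F1=6 F2=6; commitIndex=6
Op 8: F1 acks idx 5 -> match: F0=2 F1=6 F2=6; commitIndex=6

Answer: 4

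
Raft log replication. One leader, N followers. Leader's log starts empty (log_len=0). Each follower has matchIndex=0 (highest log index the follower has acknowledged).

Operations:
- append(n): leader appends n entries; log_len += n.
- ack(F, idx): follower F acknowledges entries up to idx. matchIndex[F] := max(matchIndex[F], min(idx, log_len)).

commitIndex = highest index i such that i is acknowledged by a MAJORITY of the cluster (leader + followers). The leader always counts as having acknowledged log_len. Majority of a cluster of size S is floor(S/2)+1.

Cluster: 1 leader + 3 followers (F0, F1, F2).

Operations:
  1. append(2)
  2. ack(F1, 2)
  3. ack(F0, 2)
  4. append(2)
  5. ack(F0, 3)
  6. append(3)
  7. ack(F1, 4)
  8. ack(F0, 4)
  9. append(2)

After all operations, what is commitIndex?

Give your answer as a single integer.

Answer: 4

Derivation:
Op 1: append 2 -> log_len=2
Op 2: F1 acks idx 2 -> match: F0=0 F1=2 F2=0; commitIndex=0
Op 3: F0 acks idx 2 -> match: F0=2 F1=2 F2=0; commitIndex=2
Op 4: append 2 -> log_len=4
Op 5: F0 acks idx 3 -> match: F0=3 F1=2 F2=0; commitIndex=2
Op 6: append 3 -> log_len=7
Op 7: F1 acks idx 4 -> match: F0=3 F1=4 F2=0; commitIndex=3
Op 8: F0 acks idx 4 -> match: F0=4 F1=4 F2=0; commitIndex=4
Op 9: append 2 -> log_len=9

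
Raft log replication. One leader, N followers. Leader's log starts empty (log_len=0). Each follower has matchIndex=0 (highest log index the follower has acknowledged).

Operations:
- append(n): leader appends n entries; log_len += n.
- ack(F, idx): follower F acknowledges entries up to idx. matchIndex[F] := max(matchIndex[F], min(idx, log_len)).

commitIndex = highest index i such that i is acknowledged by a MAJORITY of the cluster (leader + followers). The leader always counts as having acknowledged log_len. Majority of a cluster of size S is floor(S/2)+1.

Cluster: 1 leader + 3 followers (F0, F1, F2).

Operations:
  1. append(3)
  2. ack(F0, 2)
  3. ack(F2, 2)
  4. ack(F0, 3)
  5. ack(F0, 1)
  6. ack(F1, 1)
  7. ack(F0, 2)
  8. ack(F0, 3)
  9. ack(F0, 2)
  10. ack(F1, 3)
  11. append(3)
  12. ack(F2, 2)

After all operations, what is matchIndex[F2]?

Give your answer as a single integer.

Answer: 2

Derivation:
Op 1: append 3 -> log_len=3
Op 2: F0 acks idx 2 -> match: F0=2 F1=0 F2=0; commitIndex=0
Op 3: F2 acks idx 2 -> match: F0=2 F1=0 F2=2; commitIndex=2
Op 4: F0 acks idx 3 -> match: F0=3 F1=0 F2=2; commitIndex=2
Op 5: F0 acks idx 1 -> match: F0=3 F1=0 F2=2; commitIndex=2
Op 6: F1 acks idx 1 -> match: F0=3 F1=1 F2=2; commitIndex=2
Op 7: F0 acks idx 2 -> match: F0=3 F1=1 F2=2; commitIndex=2
Op 8: F0 acks idx 3 -> match: F0=3 F1=1 F2=2; commitIndex=2
Op 9: F0 acks idx 2 -> match: F0=3 F1=1 F2=2; commitIndex=2
Op 10: F1 acks idx 3 -> match: F0=3 F1=3 F2=2; commitIndex=3
Op 11: append 3 -> log_len=6
Op 12: F2 acks idx 2 -> match: F0=3 F1=3 F2=2; commitIndex=3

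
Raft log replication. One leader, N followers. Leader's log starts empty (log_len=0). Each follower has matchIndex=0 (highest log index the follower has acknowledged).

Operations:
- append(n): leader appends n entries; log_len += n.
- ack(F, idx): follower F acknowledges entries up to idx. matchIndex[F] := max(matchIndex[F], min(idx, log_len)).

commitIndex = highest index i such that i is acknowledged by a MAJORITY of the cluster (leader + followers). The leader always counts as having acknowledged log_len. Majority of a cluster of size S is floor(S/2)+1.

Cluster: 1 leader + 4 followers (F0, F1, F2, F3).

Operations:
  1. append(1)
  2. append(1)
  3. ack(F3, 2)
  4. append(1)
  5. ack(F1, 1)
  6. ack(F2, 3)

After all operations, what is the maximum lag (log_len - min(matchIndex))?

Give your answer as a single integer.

Answer: 3

Derivation:
Op 1: append 1 -> log_len=1
Op 2: append 1 -> log_len=2
Op 3: F3 acks idx 2 -> match: F0=0 F1=0 F2=0 F3=2; commitIndex=0
Op 4: append 1 -> log_len=3
Op 5: F1 acks idx 1 -> match: F0=0 F1=1 F2=0 F3=2; commitIndex=1
Op 6: F2 acks idx 3 -> match: F0=0 F1=1 F2=3 F3=2; commitIndex=2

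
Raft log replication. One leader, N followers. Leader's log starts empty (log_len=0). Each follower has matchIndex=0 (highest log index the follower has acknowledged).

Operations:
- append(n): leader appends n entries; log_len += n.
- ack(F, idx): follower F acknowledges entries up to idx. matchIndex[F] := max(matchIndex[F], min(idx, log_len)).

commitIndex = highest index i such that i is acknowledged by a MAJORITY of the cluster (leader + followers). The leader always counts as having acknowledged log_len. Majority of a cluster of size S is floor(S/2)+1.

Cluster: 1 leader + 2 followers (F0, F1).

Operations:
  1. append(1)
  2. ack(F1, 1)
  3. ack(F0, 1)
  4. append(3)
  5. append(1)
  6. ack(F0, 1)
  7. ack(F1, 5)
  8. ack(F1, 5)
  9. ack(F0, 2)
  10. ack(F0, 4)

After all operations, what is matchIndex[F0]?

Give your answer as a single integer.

Answer: 4

Derivation:
Op 1: append 1 -> log_len=1
Op 2: F1 acks idx 1 -> match: F0=0 F1=1; commitIndex=1
Op 3: F0 acks idx 1 -> match: F0=1 F1=1; commitIndex=1
Op 4: append 3 -> log_len=4
Op 5: append 1 -> log_len=5
Op 6: F0 acks idx 1 -> match: F0=1 F1=1; commitIndex=1
Op 7: F1 acks idx 5 -> match: F0=1 F1=5; commitIndex=5
Op 8: F1 acks idx 5 -> match: F0=1 F1=5; commitIndex=5
Op 9: F0 acks idx 2 -> match: F0=2 F1=5; commitIndex=5
Op 10: F0 acks idx 4 -> match: F0=4 F1=5; commitIndex=5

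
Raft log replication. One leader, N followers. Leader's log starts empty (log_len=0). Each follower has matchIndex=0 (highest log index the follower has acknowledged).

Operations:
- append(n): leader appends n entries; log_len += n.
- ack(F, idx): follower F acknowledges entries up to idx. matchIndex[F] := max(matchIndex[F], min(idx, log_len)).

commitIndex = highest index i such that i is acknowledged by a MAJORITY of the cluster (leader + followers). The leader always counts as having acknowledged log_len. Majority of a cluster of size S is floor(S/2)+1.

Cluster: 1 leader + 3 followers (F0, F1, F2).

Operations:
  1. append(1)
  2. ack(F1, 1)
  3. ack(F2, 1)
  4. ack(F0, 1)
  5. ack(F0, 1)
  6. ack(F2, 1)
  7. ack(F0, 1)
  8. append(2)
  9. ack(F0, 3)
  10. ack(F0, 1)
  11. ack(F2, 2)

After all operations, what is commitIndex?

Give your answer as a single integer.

Op 1: append 1 -> log_len=1
Op 2: F1 acks idx 1 -> match: F0=0 F1=1 F2=0; commitIndex=0
Op 3: F2 acks idx 1 -> match: F0=0 F1=1 F2=1; commitIndex=1
Op 4: F0 acks idx 1 -> match: F0=1 F1=1 F2=1; commitIndex=1
Op 5: F0 acks idx 1 -> match: F0=1 F1=1 F2=1; commitIndex=1
Op 6: F2 acks idx 1 -> match: F0=1 F1=1 F2=1; commitIndex=1
Op 7: F0 acks idx 1 -> match: F0=1 F1=1 F2=1; commitIndex=1
Op 8: append 2 -> log_len=3
Op 9: F0 acks idx 3 -> match: F0=3 F1=1 F2=1; commitIndex=1
Op 10: F0 acks idx 1 -> match: F0=3 F1=1 F2=1; commitIndex=1
Op 11: F2 acks idx 2 -> match: F0=3 F1=1 F2=2; commitIndex=2

Answer: 2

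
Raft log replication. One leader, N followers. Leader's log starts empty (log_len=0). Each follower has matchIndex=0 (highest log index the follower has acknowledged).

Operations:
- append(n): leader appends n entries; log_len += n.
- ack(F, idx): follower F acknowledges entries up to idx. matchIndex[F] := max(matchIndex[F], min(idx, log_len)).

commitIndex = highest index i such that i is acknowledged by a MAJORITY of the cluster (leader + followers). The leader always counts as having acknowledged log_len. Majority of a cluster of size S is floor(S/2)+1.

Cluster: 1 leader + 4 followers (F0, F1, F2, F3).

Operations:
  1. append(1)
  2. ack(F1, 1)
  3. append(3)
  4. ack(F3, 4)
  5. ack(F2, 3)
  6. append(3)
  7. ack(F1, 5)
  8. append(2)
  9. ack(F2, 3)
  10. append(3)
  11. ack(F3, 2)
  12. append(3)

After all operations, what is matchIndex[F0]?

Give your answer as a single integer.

Answer: 0

Derivation:
Op 1: append 1 -> log_len=1
Op 2: F1 acks idx 1 -> match: F0=0 F1=1 F2=0 F3=0; commitIndex=0
Op 3: append 3 -> log_len=4
Op 4: F3 acks idx 4 -> match: F0=0 F1=1 F2=0 F3=4; commitIndex=1
Op 5: F2 acks idx 3 -> match: F0=0 F1=1 F2=3 F3=4; commitIndex=3
Op 6: append 3 -> log_len=7
Op 7: F1 acks idx 5 -> match: F0=0 F1=5 F2=3 F3=4; commitIndex=4
Op 8: append 2 -> log_len=9
Op 9: F2 acks idx 3 -> match: F0=0 F1=5 F2=3 F3=4; commitIndex=4
Op 10: append 3 -> log_len=12
Op 11: F3 acks idx 2 -> match: F0=0 F1=5 F2=3 F3=4; commitIndex=4
Op 12: append 3 -> log_len=15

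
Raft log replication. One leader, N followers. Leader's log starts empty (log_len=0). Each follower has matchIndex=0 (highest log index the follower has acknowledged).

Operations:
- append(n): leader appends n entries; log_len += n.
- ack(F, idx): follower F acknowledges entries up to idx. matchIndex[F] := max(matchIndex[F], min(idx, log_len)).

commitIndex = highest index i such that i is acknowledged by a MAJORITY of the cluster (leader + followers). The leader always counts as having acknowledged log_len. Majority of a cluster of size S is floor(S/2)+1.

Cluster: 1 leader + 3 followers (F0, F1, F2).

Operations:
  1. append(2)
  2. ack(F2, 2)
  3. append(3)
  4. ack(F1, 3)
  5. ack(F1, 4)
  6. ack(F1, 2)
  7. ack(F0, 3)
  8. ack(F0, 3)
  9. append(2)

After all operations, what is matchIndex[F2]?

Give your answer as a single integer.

Answer: 2

Derivation:
Op 1: append 2 -> log_len=2
Op 2: F2 acks idx 2 -> match: F0=0 F1=0 F2=2; commitIndex=0
Op 3: append 3 -> log_len=5
Op 4: F1 acks idx 3 -> match: F0=0 F1=3 F2=2; commitIndex=2
Op 5: F1 acks idx 4 -> match: F0=0 F1=4 F2=2; commitIndex=2
Op 6: F1 acks idx 2 -> match: F0=0 F1=4 F2=2; commitIndex=2
Op 7: F0 acks idx 3 -> match: F0=3 F1=4 F2=2; commitIndex=3
Op 8: F0 acks idx 3 -> match: F0=3 F1=4 F2=2; commitIndex=3
Op 9: append 2 -> log_len=7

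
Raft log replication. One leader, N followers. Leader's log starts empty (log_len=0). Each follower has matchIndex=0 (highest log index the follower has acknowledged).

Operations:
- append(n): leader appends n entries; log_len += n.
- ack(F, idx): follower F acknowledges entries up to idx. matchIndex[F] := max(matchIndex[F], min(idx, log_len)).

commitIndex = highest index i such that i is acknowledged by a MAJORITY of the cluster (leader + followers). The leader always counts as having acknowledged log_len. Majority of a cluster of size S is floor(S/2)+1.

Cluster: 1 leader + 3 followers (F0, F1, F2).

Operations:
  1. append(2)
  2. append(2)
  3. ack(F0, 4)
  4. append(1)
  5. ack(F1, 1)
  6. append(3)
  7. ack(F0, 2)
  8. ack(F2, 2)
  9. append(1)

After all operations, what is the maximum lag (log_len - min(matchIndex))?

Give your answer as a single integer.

Op 1: append 2 -> log_len=2
Op 2: append 2 -> log_len=4
Op 3: F0 acks idx 4 -> match: F0=4 F1=0 F2=0; commitIndex=0
Op 4: append 1 -> log_len=5
Op 5: F1 acks idx 1 -> match: F0=4 F1=1 F2=0; commitIndex=1
Op 6: append 3 -> log_len=8
Op 7: F0 acks idx 2 -> match: F0=4 F1=1 F2=0; commitIndex=1
Op 8: F2 acks idx 2 -> match: F0=4 F1=1 F2=2; commitIndex=2
Op 9: append 1 -> log_len=9

Answer: 8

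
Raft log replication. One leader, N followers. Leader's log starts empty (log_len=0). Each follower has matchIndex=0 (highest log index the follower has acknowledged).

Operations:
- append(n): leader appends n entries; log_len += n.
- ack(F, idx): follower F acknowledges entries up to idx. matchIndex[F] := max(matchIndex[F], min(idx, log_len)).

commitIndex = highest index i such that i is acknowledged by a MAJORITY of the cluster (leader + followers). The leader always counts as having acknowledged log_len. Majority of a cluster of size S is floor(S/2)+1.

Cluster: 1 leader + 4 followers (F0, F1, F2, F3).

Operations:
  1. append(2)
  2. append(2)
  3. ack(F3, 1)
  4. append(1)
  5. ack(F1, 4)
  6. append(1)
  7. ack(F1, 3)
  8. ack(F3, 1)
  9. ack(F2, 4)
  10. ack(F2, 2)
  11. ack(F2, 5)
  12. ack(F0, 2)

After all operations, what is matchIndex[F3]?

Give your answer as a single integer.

Op 1: append 2 -> log_len=2
Op 2: append 2 -> log_len=4
Op 3: F3 acks idx 1 -> match: F0=0 F1=0 F2=0 F3=1; commitIndex=0
Op 4: append 1 -> log_len=5
Op 5: F1 acks idx 4 -> match: F0=0 F1=4 F2=0 F3=1; commitIndex=1
Op 6: append 1 -> log_len=6
Op 7: F1 acks idx 3 -> match: F0=0 F1=4 F2=0 F3=1; commitIndex=1
Op 8: F3 acks idx 1 -> match: F0=0 F1=4 F2=0 F3=1; commitIndex=1
Op 9: F2 acks idx 4 -> match: F0=0 F1=4 F2=4 F3=1; commitIndex=4
Op 10: F2 acks idx 2 -> match: F0=0 F1=4 F2=4 F3=1; commitIndex=4
Op 11: F2 acks idx 5 -> match: F0=0 F1=4 F2=5 F3=1; commitIndex=4
Op 12: F0 acks idx 2 -> match: F0=2 F1=4 F2=5 F3=1; commitIndex=4

Answer: 1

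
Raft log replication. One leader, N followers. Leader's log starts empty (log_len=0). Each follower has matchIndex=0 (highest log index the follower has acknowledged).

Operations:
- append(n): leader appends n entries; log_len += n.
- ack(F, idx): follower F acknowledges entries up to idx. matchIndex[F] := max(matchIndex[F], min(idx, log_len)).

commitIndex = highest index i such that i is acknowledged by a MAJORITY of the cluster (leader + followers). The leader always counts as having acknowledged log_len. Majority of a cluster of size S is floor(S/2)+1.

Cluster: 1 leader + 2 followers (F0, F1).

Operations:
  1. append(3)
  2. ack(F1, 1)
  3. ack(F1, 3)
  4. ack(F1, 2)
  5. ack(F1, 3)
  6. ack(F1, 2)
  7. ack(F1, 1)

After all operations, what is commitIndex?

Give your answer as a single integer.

Answer: 3

Derivation:
Op 1: append 3 -> log_len=3
Op 2: F1 acks idx 1 -> match: F0=0 F1=1; commitIndex=1
Op 3: F1 acks idx 3 -> match: F0=0 F1=3; commitIndex=3
Op 4: F1 acks idx 2 -> match: F0=0 F1=3; commitIndex=3
Op 5: F1 acks idx 3 -> match: F0=0 F1=3; commitIndex=3
Op 6: F1 acks idx 2 -> match: F0=0 F1=3; commitIndex=3
Op 7: F1 acks idx 1 -> match: F0=0 F1=3; commitIndex=3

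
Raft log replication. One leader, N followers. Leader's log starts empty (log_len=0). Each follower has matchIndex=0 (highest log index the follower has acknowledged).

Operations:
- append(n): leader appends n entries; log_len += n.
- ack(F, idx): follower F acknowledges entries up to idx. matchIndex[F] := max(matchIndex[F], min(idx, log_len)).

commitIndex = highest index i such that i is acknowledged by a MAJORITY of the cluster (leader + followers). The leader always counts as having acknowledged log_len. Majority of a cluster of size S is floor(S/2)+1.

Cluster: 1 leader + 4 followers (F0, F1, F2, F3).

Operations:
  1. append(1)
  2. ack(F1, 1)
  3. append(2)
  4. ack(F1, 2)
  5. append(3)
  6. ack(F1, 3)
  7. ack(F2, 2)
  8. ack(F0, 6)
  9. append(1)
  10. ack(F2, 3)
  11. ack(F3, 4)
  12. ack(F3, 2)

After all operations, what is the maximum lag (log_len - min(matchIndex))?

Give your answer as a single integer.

Op 1: append 1 -> log_len=1
Op 2: F1 acks idx 1 -> match: F0=0 F1=1 F2=0 F3=0; commitIndex=0
Op 3: append 2 -> log_len=3
Op 4: F1 acks idx 2 -> match: F0=0 F1=2 F2=0 F3=0; commitIndex=0
Op 5: append 3 -> log_len=6
Op 6: F1 acks idx 3 -> match: F0=0 F1=3 F2=0 F3=0; commitIndex=0
Op 7: F2 acks idx 2 -> match: F0=0 F1=3 F2=2 F3=0; commitIndex=2
Op 8: F0 acks idx 6 -> match: F0=6 F1=3 F2=2 F3=0; commitIndex=3
Op 9: append 1 -> log_len=7
Op 10: F2 acks idx 3 -> match: F0=6 F1=3 F2=3 F3=0; commitIndex=3
Op 11: F3 acks idx 4 -> match: F0=6 F1=3 F2=3 F3=4; commitIndex=4
Op 12: F3 acks idx 2 -> match: F0=6 F1=3 F2=3 F3=4; commitIndex=4

Answer: 4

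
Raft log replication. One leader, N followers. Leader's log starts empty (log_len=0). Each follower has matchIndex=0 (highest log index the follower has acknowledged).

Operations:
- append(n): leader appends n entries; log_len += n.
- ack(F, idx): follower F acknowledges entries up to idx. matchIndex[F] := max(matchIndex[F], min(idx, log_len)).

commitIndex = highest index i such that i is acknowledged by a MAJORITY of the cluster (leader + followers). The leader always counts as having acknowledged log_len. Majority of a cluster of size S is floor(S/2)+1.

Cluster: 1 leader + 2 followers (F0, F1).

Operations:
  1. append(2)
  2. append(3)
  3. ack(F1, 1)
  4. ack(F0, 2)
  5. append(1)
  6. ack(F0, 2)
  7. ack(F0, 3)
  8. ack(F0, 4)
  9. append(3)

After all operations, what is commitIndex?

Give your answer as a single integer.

Answer: 4

Derivation:
Op 1: append 2 -> log_len=2
Op 2: append 3 -> log_len=5
Op 3: F1 acks idx 1 -> match: F0=0 F1=1; commitIndex=1
Op 4: F0 acks idx 2 -> match: F0=2 F1=1; commitIndex=2
Op 5: append 1 -> log_len=6
Op 6: F0 acks idx 2 -> match: F0=2 F1=1; commitIndex=2
Op 7: F0 acks idx 3 -> match: F0=3 F1=1; commitIndex=3
Op 8: F0 acks idx 4 -> match: F0=4 F1=1; commitIndex=4
Op 9: append 3 -> log_len=9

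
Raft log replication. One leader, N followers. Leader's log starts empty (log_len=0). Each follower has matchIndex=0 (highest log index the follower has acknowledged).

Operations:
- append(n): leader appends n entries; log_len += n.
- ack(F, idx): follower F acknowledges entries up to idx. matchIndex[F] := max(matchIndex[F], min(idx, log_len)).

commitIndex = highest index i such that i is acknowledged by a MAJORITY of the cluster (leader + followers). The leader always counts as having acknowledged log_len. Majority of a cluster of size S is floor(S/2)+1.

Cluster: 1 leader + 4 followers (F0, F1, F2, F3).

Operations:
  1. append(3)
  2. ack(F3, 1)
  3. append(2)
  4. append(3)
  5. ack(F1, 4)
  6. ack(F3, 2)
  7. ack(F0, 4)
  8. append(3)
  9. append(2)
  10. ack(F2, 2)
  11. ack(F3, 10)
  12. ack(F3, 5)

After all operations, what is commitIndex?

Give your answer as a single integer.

Op 1: append 3 -> log_len=3
Op 2: F3 acks idx 1 -> match: F0=0 F1=0 F2=0 F3=1; commitIndex=0
Op 3: append 2 -> log_len=5
Op 4: append 3 -> log_len=8
Op 5: F1 acks idx 4 -> match: F0=0 F1=4 F2=0 F3=1; commitIndex=1
Op 6: F3 acks idx 2 -> match: F0=0 F1=4 F2=0 F3=2; commitIndex=2
Op 7: F0 acks idx 4 -> match: F0=4 F1=4 F2=0 F3=2; commitIndex=4
Op 8: append 3 -> log_len=11
Op 9: append 2 -> log_len=13
Op 10: F2 acks idx 2 -> match: F0=4 F1=4 F2=2 F3=2; commitIndex=4
Op 11: F3 acks idx 10 -> match: F0=4 F1=4 F2=2 F3=10; commitIndex=4
Op 12: F3 acks idx 5 -> match: F0=4 F1=4 F2=2 F3=10; commitIndex=4

Answer: 4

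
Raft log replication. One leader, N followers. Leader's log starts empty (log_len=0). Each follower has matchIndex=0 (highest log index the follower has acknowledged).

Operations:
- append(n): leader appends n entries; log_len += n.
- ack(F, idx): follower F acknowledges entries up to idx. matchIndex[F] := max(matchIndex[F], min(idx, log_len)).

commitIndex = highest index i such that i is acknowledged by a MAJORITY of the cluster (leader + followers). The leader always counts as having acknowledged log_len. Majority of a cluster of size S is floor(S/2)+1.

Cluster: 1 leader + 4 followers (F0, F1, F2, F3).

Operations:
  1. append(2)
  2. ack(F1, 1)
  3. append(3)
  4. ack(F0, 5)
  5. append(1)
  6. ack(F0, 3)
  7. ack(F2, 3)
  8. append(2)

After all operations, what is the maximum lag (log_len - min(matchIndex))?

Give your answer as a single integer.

Op 1: append 2 -> log_len=2
Op 2: F1 acks idx 1 -> match: F0=0 F1=1 F2=0 F3=0; commitIndex=0
Op 3: append 3 -> log_len=5
Op 4: F0 acks idx 5 -> match: F0=5 F1=1 F2=0 F3=0; commitIndex=1
Op 5: append 1 -> log_len=6
Op 6: F0 acks idx 3 -> match: F0=5 F1=1 F2=0 F3=0; commitIndex=1
Op 7: F2 acks idx 3 -> match: F0=5 F1=1 F2=3 F3=0; commitIndex=3
Op 8: append 2 -> log_len=8

Answer: 8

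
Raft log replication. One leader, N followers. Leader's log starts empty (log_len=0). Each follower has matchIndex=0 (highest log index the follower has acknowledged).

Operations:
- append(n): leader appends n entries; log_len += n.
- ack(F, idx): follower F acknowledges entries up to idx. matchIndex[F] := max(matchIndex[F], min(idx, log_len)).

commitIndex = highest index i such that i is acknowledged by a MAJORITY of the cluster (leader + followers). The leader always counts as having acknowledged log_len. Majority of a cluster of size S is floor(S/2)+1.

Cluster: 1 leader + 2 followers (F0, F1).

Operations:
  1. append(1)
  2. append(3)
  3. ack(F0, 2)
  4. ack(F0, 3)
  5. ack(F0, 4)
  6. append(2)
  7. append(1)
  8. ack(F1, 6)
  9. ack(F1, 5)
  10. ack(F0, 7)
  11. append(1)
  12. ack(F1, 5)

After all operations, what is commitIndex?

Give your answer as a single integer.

Op 1: append 1 -> log_len=1
Op 2: append 3 -> log_len=4
Op 3: F0 acks idx 2 -> match: F0=2 F1=0; commitIndex=2
Op 4: F0 acks idx 3 -> match: F0=3 F1=0; commitIndex=3
Op 5: F0 acks idx 4 -> match: F0=4 F1=0; commitIndex=4
Op 6: append 2 -> log_len=6
Op 7: append 1 -> log_len=7
Op 8: F1 acks idx 6 -> match: F0=4 F1=6; commitIndex=6
Op 9: F1 acks idx 5 -> match: F0=4 F1=6; commitIndex=6
Op 10: F0 acks idx 7 -> match: F0=7 F1=6; commitIndex=7
Op 11: append 1 -> log_len=8
Op 12: F1 acks idx 5 -> match: F0=7 F1=6; commitIndex=7

Answer: 7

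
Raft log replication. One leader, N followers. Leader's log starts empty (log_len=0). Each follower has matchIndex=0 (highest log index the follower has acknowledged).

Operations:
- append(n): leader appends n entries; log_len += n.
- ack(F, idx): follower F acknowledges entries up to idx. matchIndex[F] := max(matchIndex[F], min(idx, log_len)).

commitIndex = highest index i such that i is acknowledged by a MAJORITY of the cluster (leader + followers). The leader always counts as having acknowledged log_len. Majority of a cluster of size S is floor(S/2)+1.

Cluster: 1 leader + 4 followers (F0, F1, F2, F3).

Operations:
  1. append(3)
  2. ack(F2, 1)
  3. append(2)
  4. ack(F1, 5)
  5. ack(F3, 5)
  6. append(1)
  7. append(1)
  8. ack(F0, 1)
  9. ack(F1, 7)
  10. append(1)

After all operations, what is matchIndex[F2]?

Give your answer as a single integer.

Answer: 1

Derivation:
Op 1: append 3 -> log_len=3
Op 2: F2 acks idx 1 -> match: F0=0 F1=0 F2=1 F3=0; commitIndex=0
Op 3: append 2 -> log_len=5
Op 4: F1 acks idx 5 -> match: F0=0 F1=5 F2=1 F3=0; commitIndex=1
Op 5: F3 acks idx 5 -> match: F0=0 F1=5 F2=1 F3=5; commitIndex=5
Op 6: append 1 -> log_len=6
Op 7: append 1 -> log_len=7
Op 8: F0 acks idx 1 -> match: F0=1 F1=5 F2=1 F3=5; commitIndex=5
Op 9: F1 acks idx 7 -> match: F0=1 F1=7 F2=1 F3=5; commitIndex=5
Op 10: append 1 -> log_len=8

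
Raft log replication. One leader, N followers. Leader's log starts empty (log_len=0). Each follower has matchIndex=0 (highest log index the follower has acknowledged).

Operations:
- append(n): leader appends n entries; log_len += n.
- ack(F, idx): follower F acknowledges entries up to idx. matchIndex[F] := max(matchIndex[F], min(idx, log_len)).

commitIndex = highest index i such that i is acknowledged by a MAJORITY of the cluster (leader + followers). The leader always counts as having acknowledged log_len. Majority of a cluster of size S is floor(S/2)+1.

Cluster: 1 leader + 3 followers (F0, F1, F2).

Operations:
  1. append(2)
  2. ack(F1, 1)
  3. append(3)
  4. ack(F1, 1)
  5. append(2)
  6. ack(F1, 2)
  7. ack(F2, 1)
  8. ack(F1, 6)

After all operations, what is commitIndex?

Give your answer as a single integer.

Op 1: append 2 -> log_len=2
Op 2: F1 acks idx 1 -> match: F0=0 F1=1 F2=0; commitIndex=0
Op 3: append 3 -> log_len=5
Op 4: F1 acks idx 1 -> match: F0=0 F1=1 F2=0; commitIndex=0
Op 5: append 2 -> log_len=7
Op 6: F1 acks idx 2 -> match: F0=0 F1=2 F2=0; commitIndex=0
Op 7: F2 acks idx 1 -> match: F0=0 F1=2 F2=1; commitIndex=1
Op 8: F1 acks idx 6 -> match: F0=0 F1=6 F2=1; commitIndex=1

Answer: 1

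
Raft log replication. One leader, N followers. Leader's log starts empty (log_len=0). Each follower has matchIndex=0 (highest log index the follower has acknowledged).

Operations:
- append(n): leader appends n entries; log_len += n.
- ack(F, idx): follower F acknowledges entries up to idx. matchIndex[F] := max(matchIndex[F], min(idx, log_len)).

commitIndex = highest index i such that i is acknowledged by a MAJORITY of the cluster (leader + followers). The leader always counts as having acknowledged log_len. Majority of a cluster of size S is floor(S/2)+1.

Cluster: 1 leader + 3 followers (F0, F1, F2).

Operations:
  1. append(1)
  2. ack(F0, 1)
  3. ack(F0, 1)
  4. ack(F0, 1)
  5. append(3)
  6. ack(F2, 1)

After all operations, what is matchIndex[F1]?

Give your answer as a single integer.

Op 1: append 1 -> log_len=1
Op 2: F0 acks idx 1 -> match: F0=1 F1=0 F2=0; commitIndex=0
Op 3: F0 acks idx 1 -> match: F0=1 F1=0 F2=0; commitIndex=0
Op 4: F0 acks idx 1 -> match: F0=1 F1=0 F2=0; commitIndex=0
Op 5: append 3 -> log_len=4
Op 6: F2 acks idx 1 -> match: F0=1 F1=0 F2=1; commitIndex=1

Answer: 0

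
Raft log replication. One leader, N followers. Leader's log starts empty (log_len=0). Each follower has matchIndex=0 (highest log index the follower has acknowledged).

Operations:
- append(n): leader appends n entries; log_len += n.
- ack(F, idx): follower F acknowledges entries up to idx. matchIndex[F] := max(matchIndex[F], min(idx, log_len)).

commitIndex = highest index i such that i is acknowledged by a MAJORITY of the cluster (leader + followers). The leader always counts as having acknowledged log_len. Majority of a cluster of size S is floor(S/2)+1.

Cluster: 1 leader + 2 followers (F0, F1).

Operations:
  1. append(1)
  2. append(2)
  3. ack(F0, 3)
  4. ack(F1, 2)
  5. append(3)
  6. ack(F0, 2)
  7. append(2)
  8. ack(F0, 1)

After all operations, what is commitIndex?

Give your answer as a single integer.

Op 1: append 1 -> log_len=1
Op 2: append 2 -> log_len=3
Op 3: F0 acks idx 3 -> match: F0=3 F1=0; commitIndex=3
Op 4: F1 acks idx 2 -> match: F0=3 F1=2; commitIndex=3
Op 5: append 3 -> log_len=6
Op 6: F0 acks idx 2 -> match: F0=3 F1=2; commitIndex=3
Op 7: append 2 -> log_len=8
Op 8: F0 acks idx 1 -> match: F0=3 F1=2; commitIndex=3

Answer: 3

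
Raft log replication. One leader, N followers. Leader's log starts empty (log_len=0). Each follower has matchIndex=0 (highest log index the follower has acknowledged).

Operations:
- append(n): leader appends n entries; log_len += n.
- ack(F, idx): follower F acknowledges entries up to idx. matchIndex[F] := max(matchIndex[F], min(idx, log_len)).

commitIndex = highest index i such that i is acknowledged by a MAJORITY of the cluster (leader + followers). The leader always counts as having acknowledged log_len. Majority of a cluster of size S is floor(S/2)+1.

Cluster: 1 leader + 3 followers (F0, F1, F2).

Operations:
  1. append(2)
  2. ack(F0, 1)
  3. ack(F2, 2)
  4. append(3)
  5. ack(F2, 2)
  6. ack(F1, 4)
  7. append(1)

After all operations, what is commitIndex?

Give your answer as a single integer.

Answer: 2

Derivation:
Op 1: append 2 -> log_len=2
Op 2: F0 acks idx 1 -> match: F0=1 F1=0 F2=0; commitIndex=0
Op 3: F2 acks idx 2 -> match: F0=1 F1=0 F2=2; commitIndex=1
Op 4: append 3 -> log_len=5
Op 5: F2 acks idx 2 -> match: F0=1 F1=0 F2=2; commitIndex=1
Op 6: F1 acks idx 4 -> match: F0=1 F1=4 F2=2; commitIndex=2
Op 7: append 1 -> log_len=6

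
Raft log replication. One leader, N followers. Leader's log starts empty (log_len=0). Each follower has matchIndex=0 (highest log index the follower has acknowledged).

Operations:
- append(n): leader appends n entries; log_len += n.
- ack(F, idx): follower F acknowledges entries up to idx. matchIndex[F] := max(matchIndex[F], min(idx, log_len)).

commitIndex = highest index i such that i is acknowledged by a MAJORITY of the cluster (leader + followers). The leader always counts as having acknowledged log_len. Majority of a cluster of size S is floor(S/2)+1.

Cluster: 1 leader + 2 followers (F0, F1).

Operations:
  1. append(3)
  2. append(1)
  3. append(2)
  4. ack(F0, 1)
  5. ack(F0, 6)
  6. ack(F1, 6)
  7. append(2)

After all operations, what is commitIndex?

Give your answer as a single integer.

Op 1: append 3 -> log_len=3
Op 2: append 1 -> log_len=4
Op 3: append 2 -> log_len=6
Op 4: F0 acks idx 1 -> match: F0=1 F1=0; commitIndex=1
Op 5: F0 acks idx 6 -> match: F0=6 F1=0; commitIndex=6
Op 6: F1 acks idx 6 -> match: F0=6 F1=6; commitIndex=6
Op 7: append 2 -> log_len=8

Answer: 6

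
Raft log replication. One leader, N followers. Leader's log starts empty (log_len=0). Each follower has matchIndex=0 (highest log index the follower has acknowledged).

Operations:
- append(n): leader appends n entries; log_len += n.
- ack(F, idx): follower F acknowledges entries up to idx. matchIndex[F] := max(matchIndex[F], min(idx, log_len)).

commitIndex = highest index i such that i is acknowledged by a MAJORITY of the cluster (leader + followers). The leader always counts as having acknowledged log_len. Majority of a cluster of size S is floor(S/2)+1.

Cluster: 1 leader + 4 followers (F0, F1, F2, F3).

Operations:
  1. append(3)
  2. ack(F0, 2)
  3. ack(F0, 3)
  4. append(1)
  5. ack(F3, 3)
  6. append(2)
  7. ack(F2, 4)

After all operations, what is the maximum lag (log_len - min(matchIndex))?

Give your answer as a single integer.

Op 1: append 3 -> log_len=3
Op 2: F0 acks idx 2 -> match: F0=2 F1=0 F2=0 F3=0; commitIndex=0
Op 3: F0 acks idx 3 -> match: F0=3 F1=0 F2=0 F3=0; commitIndex=0
Op 4: append 1 -> log_len=4
Op 5: F3 acks idx 3 -> match: F0=3 F1=0 F2=0 F3=3; commitIndex=3
Op 6: append 2 -> log_len=6
Op 7: F2 acks idx 4 -> match: F0=3 F1=0 F2=4 F3=3; commitIndex=3

Answer: 6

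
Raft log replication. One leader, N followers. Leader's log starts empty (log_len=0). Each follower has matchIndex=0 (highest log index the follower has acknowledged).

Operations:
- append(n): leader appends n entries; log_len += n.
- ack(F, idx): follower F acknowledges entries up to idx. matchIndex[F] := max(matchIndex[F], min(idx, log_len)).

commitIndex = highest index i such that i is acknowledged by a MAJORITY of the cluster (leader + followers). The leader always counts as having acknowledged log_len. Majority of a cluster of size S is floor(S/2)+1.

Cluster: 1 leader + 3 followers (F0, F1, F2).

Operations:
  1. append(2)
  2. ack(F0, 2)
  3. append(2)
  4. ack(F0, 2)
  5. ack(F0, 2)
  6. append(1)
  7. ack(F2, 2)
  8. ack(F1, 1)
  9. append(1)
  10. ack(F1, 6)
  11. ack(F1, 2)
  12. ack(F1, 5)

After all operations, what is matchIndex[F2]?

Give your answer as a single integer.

Answer: 2

Derivation:
Op 1: append 2 -> log_len=2
Op 2: F0 acks idx 2 -> match: F0=2 F1=0 F2=0; commitIndex=0
Op 3: append 2 -> log_len=4
Op 4: F0 acks idx 2 -> match: F0=2 F1=0 F2=0; commitIndex=0
Op 5: F0 acks idx 2 -> match: F0=2 F1=0 F2=0; commitIndex=0
Op 6: append 1 -> log_len=5
Op 7: F2 acks idx 2 -> match: F0=2 F1=0 F2=2; commitIndex=2
Op 8: F1 acks idx 1 -> match: F0=2 F1=1 F2=2; commitIndex=2
Op 9: append 1 -> log_len=6
Op 10: F1 acks idx 6 -> match: F0=2 F1=6 F2=2; commitIndex=2
Op 11: F1 acks idx 2 -> match: F0=2 F1=6 F2=2; commitIndex=2
Op 12: F1 acks idx 5 -> match: F0=2 F1=6 F2=2; commitIndex=2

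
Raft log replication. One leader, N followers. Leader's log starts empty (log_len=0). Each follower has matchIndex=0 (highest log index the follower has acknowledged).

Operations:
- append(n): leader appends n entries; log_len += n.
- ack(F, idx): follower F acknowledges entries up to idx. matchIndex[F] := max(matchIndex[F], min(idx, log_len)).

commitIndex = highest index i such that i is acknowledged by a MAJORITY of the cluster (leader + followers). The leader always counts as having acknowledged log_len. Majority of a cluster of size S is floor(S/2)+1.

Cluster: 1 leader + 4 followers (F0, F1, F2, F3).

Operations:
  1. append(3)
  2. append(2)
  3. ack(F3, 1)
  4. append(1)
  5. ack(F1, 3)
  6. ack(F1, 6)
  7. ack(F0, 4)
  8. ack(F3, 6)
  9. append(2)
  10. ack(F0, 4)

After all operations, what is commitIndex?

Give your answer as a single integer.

Answer: 6

Derivation:
Op 1: append 3 -> log_len=3
Op 2: append 2 -> log_len=5
Op 3: F3 acks idx 1 -> match: F0=0 F1=0 F2=0 F3=1; commitIndex=0
Op 4: append 1 -> log_len=6
Op 5: F1 acks idx 3 -> match: F0=0 F1=3 F2=0 F3=1; commitIndex=1
Op 6: F1 acks idx 6 -> match: F0=0 F1=6 F2=0 F3=1; commitIndex=1
Op 7: F0 acks idx 4 -> match: F0=4 F1=6 F2=0 F3=1; commitIndex=4
Op 8: F3 acks idx 6 -> match: F0=4 F1=6 F2=0 F3=6; commitIndex=6
Op 9: append 2 -> log_len=8
Op 10: F0 acks idx 4 -> match: F0=4 F1=6 F2=0 F3=6; commitIndex=6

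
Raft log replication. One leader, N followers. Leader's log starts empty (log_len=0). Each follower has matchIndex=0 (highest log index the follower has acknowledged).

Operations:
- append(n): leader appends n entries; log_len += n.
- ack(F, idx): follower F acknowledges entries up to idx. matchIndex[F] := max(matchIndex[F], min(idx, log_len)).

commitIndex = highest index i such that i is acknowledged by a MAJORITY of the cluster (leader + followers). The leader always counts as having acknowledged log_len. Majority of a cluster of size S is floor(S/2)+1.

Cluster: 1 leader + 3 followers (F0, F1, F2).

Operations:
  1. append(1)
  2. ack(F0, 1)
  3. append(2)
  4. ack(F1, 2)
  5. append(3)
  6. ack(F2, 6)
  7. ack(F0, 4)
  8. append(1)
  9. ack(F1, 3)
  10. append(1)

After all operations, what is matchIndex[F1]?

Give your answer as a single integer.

Answer: 3

Derivation:
Op 1: append 1 -> log_len=1
Op 2: F0 acks idx 1 -> match: F0=1 F1=0 F2=0; commitIndex=0
Op 3: append 2 -> log_len=3
Op 4: F1 acks idx 2 -> match: F0=1 F1=2 F2=0; commitIndex=1
Op 5: append 3 -> log_len=6
Op 6: F2 acks idx 6 -> match: F0=1 F1=2 F2=6; commitIndex=2
Op 7: F0 acks idx 4 -> match: F0=4 F1=2 F2=6; commitIndex=4
Op 8: append 1 -> log_len=7
Op 9: F1 acks idx 3 -> match: F0=4 F1=3 F2=6; commitIndex=4
Op 10: append 1 -> log_len=8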